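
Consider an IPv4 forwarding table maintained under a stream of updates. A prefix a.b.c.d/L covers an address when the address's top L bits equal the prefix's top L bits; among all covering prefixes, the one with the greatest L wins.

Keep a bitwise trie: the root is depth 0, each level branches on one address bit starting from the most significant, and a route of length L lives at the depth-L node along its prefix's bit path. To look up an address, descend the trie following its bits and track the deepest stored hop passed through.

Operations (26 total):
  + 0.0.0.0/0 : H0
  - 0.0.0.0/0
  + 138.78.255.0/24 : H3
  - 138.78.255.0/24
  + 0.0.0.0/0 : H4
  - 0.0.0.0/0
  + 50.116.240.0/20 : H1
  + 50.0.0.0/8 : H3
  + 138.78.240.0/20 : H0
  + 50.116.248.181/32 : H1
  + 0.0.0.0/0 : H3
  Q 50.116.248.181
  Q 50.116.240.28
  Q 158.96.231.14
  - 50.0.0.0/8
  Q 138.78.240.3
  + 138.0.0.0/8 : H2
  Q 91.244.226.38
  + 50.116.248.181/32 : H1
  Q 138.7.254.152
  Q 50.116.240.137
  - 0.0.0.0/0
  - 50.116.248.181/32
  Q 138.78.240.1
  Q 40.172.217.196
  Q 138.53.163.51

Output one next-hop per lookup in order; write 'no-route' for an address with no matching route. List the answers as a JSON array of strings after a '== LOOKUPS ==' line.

Process each operation:
  add 0.0.0.0/0 -> H0 at depth 0
  - 0.0.0.0/0 clear@0
  add 138.78.255.0/24 -> H3 at depth 24
  - 138.78.255.0/24 clear@24
  add 0.0.0.0/0 -> H4 at depth 0
  - 0.0.0.0/0 clear@0
  add 50.116.240.0/20 -> H1 at depth 20
  add 50.0.0.0/8 -> H3 at depth 8
  add 138.78.240.0/20 -> H0 at depth 20
  add 50.116.248.181/32 -> H1 at depth 32
  add 0.0.0.0/0 -> H3 at depth 0
  lookup 50.116.248.181: bits 00110010011101001111100010110101 walk d0:H3→d1:-→d2:-→d3:-→d4:-→d5:-→d6:-→d7:-→d8:H3→d9:-→d10:-→d11:-→d12:-→d13:-→d14:-→d15:-→d16:-→d17:-→d18:-→d19:-→d20:H1→d21:-→d22:-→d23:-→d24:-→d25:-→d26:-→d27:-→d28:-→d29:-→d30:-→d31:-→d32:H1 -> H1
  lookup 50.116.240.28: bits 00110010011101001111 walk d0:H3→d1:-→d2:-→d3:-→d4:-→d5:-→d6:-→d7:-→d8:H3→d9:-→d10:-→d11:-→d12:-→d13:-→d14:-→d15:-→d16:-→d17:-→d18:-→d19:-→d20:H1 -> H1
  lookup 158.96.231.14: bits 100 walk d0:H3→d1:-→d2:-→d3:- -> H3
  - 50.0.0.0/8 clear@8
  lookup 138.78.240.3: bits 10001010010011101111 walk d0:H3→d1:-→d2:-→d3:-→d4:-→d5:-→d6:-→d7:-→d8:-→d9:-→d10:-→d11:-→d12:-→d13:-→d14:-→d15:-→d16:-→d17:-→d18:-→d19:-→d20:H0 -> H0
  add 138.0.0.0/8 -> H2 at depth 8
  lookup 91.244.226.38: bits 0 walk d0:H3→d1:- -> H3
  add 50.116.248.181/32 -> H1 at depth 32
  lookup 138.7.254.152: bits 100010100 walk d0:H3→d1:-→d2:-→d3:-→d4:-→d5:-→d6:-→d7:-→d8:H2→d9:- -> H2
  lookup 50.116.240.137: bits 00110010011101001111 walk d0:H3→d1:-→d2:-→d3:-→d4:-→d5:-→d6:-→d7:-→d8:-→d9:-→d10:-→d11:-→d12:-→d13:-→d14:-→d15:-→d16:-→d17:-→d18:-→d19:-→d20:H1 -> H1
  - 0.0.0.0/0 clear@0
  - 50.116.248.181/32 clear@32
  lookup 138.78.240.1: bits 10001010010011101111 walk d0:-→d1:-→d2:-→d3:-→d4:-→d5:-→d6:-→d7:-→d8:H2→d9:-→d10:-→d11:-→d12:-→d13:-→d14:-→d15:-→d16:-→d17:-→d18:-→d19:-→d20:H0 -> H0
  lookup 40.172.217.196: bits 001 walk d0:-→d1:-→d2:-→d3:- -> no-route
  lookup 138.53.163.51: bits 100010100 walk d0:-→d1:-→d2:-→d3:-→d4:-→d5:-→d6:-→d7:-→d8:H2→d9:- -> H2

== LOOKUPS ==
["H1","H1","H3","H0","H3","H2","H1","H0","no-route","H2"]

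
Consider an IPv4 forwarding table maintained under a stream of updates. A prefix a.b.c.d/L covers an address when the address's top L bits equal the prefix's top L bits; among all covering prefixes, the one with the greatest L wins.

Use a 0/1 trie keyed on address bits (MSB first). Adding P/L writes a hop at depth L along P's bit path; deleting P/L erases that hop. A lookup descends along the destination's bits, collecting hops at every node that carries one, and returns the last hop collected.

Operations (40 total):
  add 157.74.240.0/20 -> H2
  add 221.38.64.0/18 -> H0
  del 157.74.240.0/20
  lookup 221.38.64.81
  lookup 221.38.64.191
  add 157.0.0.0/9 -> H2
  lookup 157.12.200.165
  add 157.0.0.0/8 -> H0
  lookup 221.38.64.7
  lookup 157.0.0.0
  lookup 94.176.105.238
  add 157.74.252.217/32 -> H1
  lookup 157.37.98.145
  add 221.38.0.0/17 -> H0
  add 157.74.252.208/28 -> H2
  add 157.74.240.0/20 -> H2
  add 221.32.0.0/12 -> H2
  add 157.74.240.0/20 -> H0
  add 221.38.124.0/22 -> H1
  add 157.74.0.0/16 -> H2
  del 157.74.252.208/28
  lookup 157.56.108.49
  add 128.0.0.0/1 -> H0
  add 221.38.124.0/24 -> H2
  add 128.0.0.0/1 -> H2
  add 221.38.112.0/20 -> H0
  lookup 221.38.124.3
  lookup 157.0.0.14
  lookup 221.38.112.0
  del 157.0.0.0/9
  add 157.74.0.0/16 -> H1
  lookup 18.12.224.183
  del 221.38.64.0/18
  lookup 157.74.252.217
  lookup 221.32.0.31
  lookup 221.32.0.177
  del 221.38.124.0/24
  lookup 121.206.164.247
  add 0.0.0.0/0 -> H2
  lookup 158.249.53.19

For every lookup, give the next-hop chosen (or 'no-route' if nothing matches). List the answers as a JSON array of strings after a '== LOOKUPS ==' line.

Apply in order:
  add 157.74.240.0/20 -> H2 at depth 20
  add 221.38.64.0/18 -> H0 at depth 18
  del 157.74.240.0/20 (clear depth 20)
  lookup 221.38.64.81: bits 110111010010011001 walk d0:-→d1:-→d2:-→d3:-→d4:-→d5:-→d6:-→d7:-→d8:-→d9:-→d10:-→d11:-→d12:-→d13:-→d14:-→d15:-→d16:-→d17:-→d18:H0 -> H0
  lookup 221.38.64.191: bits 110111010010011001 walk d0:-→d1:-→d2:-→d3:-→d4:-→d5:-→d6:-→d7:-→d8:-→d9:-→d10:-→d11:-→d12:-→d13:-→d14:-→d15:-→d16:-→d17:-→d18:H0 -> H0
  add 157.0.0.0/9 -> H2 at depth 9
  lookup 157.12.200.165: bits 100111010 walk d0:-→d1:-→d2:-→d3:-→d4:-→d5:-→d6:-→d7:-→d8:-→d9:H2 -> H2
  add 157.0.0.0/8 -> H0 at depth 8
  lookup 221.38.64.7: bits 110111010010011001 walk d0:-→d1:-→d2:-→d3:-→d4:-→d5:-→d6:-→d7:-→d8:-→d9:-→d10:-→d11:-→d12:-→d13:-→d14:-→d15:-→d16:-→d17:-→d18:H0 -> H0
  lookup 157.0.0.0: bits 100111010 walk d0:-→d1:-→d2:-→d3:-→d4:-→d5:-→d6:-→d7:-→d8:H0→d9:H2 -> H2
  lookup 94.176.105.238: bits ε walk d0:- -> no-route
  add 157.74.252.217/32 -> H1 at depth 32
  lookup 157.37.98.145: bits 100111010 walk d0:-→d1:-→d2:-→d3:-→d4:-→d5:-→d6:-→d7:-→d8:H0→d9:H2 -> H2
  add 221.38.0.0/17 -> H0 at depth 17
  add 157.74.252.208/28 -> H2 at depth 28
  add 157.74.240.0/20 -> H2 at depth 20
  add 221.32.0.0/12 -> H2 at depth 12
  add 157.74.240.0/20 -> H0 at depth 20
  add 221.38.124.0/22 -> H1 at depth 22
  add 157.74.0.0/16 -> H2 at depth 16
  del 157.74.252.208/28 (clear depth 28)
  lookup 157.56.108.49: bits 100111010 walk d0:-→d1:-→d2:-→d3:-→d4:-→d5:-→d6:-→d7:-→d8:H0→d9:H2 -> H2
  add 128.0.0.0/1 -> H0 at depth 1
  add 221.38.124.0/24 -> H2 at depth 24
  add 128.0.0.0/1 -> H2 at depth 1
  add 221.38.112.0/20 -> H0 at depth 20
  lookup 221.38.124.3: bits 110111010010011001111100 walk d0:-→d1:H2→d2:-→d3:-→d4:-→d5:-→d6:-→d7:-→d8:-→d9:-→d10:-→d11:-→d12:H2→d13:-→d14:-→d15:-→d16:-→d17:H0→d18:H0→d19:-→d20:H0→d21:-→d22:H1→d23:-→d24:H2 -> H2
  lookup 157.0.0.14: bits 100111010 walk d0:-→d1:H2→d2:-→d3:-→d4:-→d5:-→d6:-→d7:-→d8:H0→d9:H2 -> H2
  lookup 221.38.112.0: bits 11011101001001100111 walk d0:-→d1:H2→d2:-→d3:-→d4:-→d5:-→d6:-→d7:-→d8:-→d9:-→d10:-→d11:-→d12:H2→d13:-→d14:-→d15:-→d16:-→d17:H0→d18:H0→d19:-→d20:H0 -> H0
  del 157.0.0.0/9 (clear depth 9)
  add 157.74.0.0/16 -> H1 at depth 16
  lookup 18.12.224.183: bits ε walk d0:- -> no-route
  del 221.38.64.0/18 (clear depth 18)
  lookup 157.74.252.217: bits 10011101010010101111110011011001 walk d0:-→d1:H2→d2:-→d3:-→d4:-→d5:-→d6:-→d7:-→d8:H0→d9:-→d10:-→d11:-→d12:-→d13:-→d14:-→d15:-→d16:H1→d17:-→d18:-→d19:-→d20:H0→d21:-→d22:-→d23:-→d24:-→d25:-→d26:-→d27:-→d28:-→d29:-→d30:-→d31:-→d32:H1 -> H1
  lookup 221.32.0.31: bits 1101110100100 walk d0:-→d1:H2→d2:-→d3:-→d4:-→d5:-→d6:-→d7:-→d8:-→d9:-→d10:-→d11:-→d12:H2→d13:- -> H2
  lookup 221.32.0.177: bits 1101110100100 walk d0:-→d1:H2→d2:-→d3:-→d4:-→d5:-→d6:-→d7:-→d8:-→d9:-→d10:-→d11:-→d12:H2→d13:- -> H2
  del 221.38.124.0/24 (clear depth 24)
  lookup 121.206.164.247: bits ε walk d0:- -> no-route
  add 0.0.0.0/0 -> H2 at depth 0
  lookup 158.249.53.19: bits 100111 walk d0:H2→d1:H2→d2:-→d3:-→d4:-→d5:-→d6:- -> H2

== LOOKUPS ==
["H0","H0","H2","H0","H2","no-route","H2","H2","H2","H2","H0","no-route","H1","H2","H2","no-route","H2"]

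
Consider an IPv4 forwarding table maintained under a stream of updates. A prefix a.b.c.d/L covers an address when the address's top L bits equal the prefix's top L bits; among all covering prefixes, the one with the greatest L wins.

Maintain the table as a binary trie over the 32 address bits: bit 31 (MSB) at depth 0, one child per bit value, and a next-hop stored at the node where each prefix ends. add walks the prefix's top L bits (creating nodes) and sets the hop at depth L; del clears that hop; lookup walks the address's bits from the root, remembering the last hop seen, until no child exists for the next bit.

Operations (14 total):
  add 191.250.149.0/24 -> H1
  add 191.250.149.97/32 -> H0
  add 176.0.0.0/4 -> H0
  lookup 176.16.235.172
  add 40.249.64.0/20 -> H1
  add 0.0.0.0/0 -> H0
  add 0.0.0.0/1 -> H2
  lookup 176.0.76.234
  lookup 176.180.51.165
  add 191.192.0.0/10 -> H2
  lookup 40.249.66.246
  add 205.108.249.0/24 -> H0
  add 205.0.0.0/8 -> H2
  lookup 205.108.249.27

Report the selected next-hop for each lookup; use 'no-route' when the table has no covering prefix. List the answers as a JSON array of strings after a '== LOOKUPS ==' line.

Process each operation:
  + 191.250.149.0/24 (H1) depth=24
  + 191.250.149.97/32 (H0) depth=32
  + 176.0.0.0/4 (H0) depth=4
  lookup 176.16.235.172: bits 1011 walk d0:-→d1:-→d2:-→d3:-→d4:H0 -> H0
  + 40.249.64.0/20 (H1) depth=20
  + 0.0.0.0/0 (H0) depth=0
  + 0.0.0.0/1 (H2) depth=1
  lookup 176.0.76.234: bits 1011 walk d0:H0→d1:-→d2:-→d3:-→d4:H0 -> H0
  lookup 176.180.51.165: bits 1011 walk d0:H0→d1:-→d2:-→d3:-→d4:H0 -> H0
  + 191.192.0.0/10 (H2) depth=10
  lookup 40.249.66.246: bits 00101000111110010100 walk d0:H0→d1:H2→d2:-→d3:-→d4:-→d5:-→d6:-→d7:-→d8:-→d9:-→d10:-→d11:-→d12:-→d13:-→d14:-→d15:-→d16:-→d17:-→d18:-→d19:-→d20:H1 -> H1
  + 205.108.249.0/24 (H0) depth=24
  + 205.0.0.0/8 (H2) depth=8
  lookup 205.108.249.27: bits 110011010110110011111001 walk d0:H0→d1:-→d2:-→d3:-→d4:-→d5:-→d6:-→d7:-→d8:H2→d9:-→d10:-→d11:-→d12:-→d13:-→d14:-→d15:-→d16:-→d17:-→d18:-→d19:-→d20:-→d21:-→d22:-→d23:-→d24:H0 -> H0

== LOOKUPS ==
["H0","H0","H0","H1","H0"]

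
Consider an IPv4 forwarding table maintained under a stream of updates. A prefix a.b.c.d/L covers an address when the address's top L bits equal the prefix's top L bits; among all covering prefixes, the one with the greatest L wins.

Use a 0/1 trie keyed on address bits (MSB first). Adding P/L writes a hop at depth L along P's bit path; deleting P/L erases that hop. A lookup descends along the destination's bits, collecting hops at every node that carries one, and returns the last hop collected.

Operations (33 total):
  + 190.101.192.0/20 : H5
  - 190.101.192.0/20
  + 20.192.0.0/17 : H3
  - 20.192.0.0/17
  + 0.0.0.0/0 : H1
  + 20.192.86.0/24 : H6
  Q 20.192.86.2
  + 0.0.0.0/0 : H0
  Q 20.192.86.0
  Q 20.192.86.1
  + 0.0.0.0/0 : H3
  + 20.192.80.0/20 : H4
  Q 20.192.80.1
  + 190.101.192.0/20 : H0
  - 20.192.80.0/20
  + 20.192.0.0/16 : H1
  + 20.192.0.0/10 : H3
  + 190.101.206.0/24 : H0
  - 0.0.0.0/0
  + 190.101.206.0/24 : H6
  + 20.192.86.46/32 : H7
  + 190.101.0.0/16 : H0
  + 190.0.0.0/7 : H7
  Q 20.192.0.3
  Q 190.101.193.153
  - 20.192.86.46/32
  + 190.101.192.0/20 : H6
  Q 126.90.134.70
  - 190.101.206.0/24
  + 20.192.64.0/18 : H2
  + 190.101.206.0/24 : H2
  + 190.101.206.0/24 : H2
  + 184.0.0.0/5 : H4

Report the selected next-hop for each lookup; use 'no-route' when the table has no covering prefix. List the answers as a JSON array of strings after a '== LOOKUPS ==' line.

Process each operation:
  add 190.101.192.0/20 -> H5 at depth 20
  - 190.101.192.0/20 clear@20
  add 20.192.0.0/17 -> H3 at depth 17
  - 20.192.0.0/17 clear@17
  add 0.0.0.0/0 -> H1 at depth 0
  add 20.192.86.0/24 -> H6 at depth 24
  lookup 20.192.86.2: bits 000101001100000001010110 walk d0:H1→d1:-→d2:-→d3:-→d4:-→d5:-→d6:-→d7:-→d8:-→d9:-→d10:-→d11:-→d12:-→d13:-→d14:-→d15:-→d16:-→d17:-→d18:-→d19:-→d20:-→d21:-→d22:-→d23:-→d24:H6 -> H6
  add 0.0.0.0/0 -> H0 at depth 0
  lookup 20.192.86.0: bits 000101001100000001010110 walk d0:H0→d1:-→d2:-→d3:-→d4:-→d5:-→d6:-→d7:-→d8:-→d9:-→d10:-→d11:-→d12:-→d13:-→d14:-→d15:-→d16:-→d17:-→d18:-→d19:-→d20:-→d21:-→d22:-→d23:-→d24:H6 -> H6
  lookup 20.192.86.1: bits 000101001100000001010110 walk d0:H0→d1:-→d2:-→d3:-→d4:-→d5:-→d6:-→d7:-→d8:-→d9:-→d10:-→d11:-→d12:-→d13:-→d14:-→d15:-→d16:-→d17:-→d18:-→d19:-→d20:-→d21:-→d22:-→d23:-→d24:H6 -> H6
  add 0.0.0.0/0 -> H3 at depth 0
  add 20.192.80.0/20 -> H4 at depth 20
  lookup 20.192.80.1: bits 000101001100000001010 walk d0:H3→d1:-→d2:-→d3:-→d4:-→d5:-→d6:-→d7:-→d8:-→d9:-→d10:-→d11:-→d12:-→d13:-→d14:-→d15:-→d16:-→d17:-→d18:-→d19:-→d20:H4→d21:- -> H4
  add 190.101.192.0/20 -> H0 at depth 20
  - 20.192.80.0/20 clear@20
  add 20.192.0.0/16 -> H1 at depth 16
  add 20.192.0.0/10 -> H3 at depth 10
  add 190.101.206.0/24 -> H0 at depth 24
  - 0.0.0.0/0 clear@0
  add 190.101.206.0/24 -> H6 at depth 24
  add 20.192.86.46/32 -> H7 at depth 32
  add 190.101.0.0/16 -> H0 at depth 16
  add 190.0.0.0/7 -> H7 at depth 7
  lookup 20.192.0.3: bits 00010100110000000 walk d0:-→d1:-→d2:-→d3:-→d4:-→d5:-→d6:-→d7:-→d8:-→d9:-→d10:H3→d11:-→d12:-→d13:-→d14:-→d15:-→d16:H1→d17:- -> H1
  lookup 190.101.193.153: bits 10111110011001011100 walk d0:-→d1:-→d2:-→d3:-→d4:-→d5:-→d6:-→d7:H7→d8:-→d9:-→d10:-→d11:-→d12:-→d13:-→d14:-→d15:-→d16:H0→d17:-→d18:-→d19:-→d20:H0 -> H0
  - 20.192.86.46/32 clear@32
  add 190.101.192.0/20 -> H6 at depth 20
  lookup 126.90.134.70: bits 0 walk d0:-→d1:- -> no-route
  - 190.101.206.0/24 clear@24
  add 20.192.64.0/18 -> H2 at depth 18
  add 190.101.206.0/24 -> H2 at depth 24
  add 190.101.206.0/24 -> H2 at depth 24
  add 184.0.0.0/5 -> H4 at depth 5

== LOOKUPS ==
["H6","H6","H6","H4","H1","H0","no-route"]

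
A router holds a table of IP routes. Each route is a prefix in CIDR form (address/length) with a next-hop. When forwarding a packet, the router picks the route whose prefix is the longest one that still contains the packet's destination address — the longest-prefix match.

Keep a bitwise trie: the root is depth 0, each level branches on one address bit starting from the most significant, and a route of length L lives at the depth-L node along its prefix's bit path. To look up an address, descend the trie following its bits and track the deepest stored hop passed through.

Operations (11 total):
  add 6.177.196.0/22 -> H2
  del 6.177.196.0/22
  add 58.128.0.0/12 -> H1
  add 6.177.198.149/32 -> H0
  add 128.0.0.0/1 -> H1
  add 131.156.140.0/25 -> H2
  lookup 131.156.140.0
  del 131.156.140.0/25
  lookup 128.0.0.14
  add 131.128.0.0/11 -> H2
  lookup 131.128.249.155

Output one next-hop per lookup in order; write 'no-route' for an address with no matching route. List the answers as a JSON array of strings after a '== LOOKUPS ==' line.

Trace:
  add 6.177.196.0/22 -> H2 at depth 22
  - 6.177.196.0/22 clear@22
  add 58.128.0.0/12 -> H1 at depth 12
  add 6.177.198.149/32 -> H0 at depth 32
  add 128.0.0.0/1 -> H1 at depth 1
  add 131.156.140.0/25 -> H2 at depth 25
  lookup 131.156.140.0: bits 1000001110011100100011000 walk d0:-→d1:H1→d2:-→d3:-→d4:-→d5:-→d6:-→d7:-→d8:-→d9:-→d10:-→d11:-→d12:-→d13:-→d14:-→d15:-→d16:-→d17:-→d18:-→d19:-→d20:-→d21:-→d22:-→d23:-→d24:-→d25:H2 -> H2
  - 131.156.140.0/25 clear@25
  lookup 128.0.0.14: bits 100000 walk d0:-→d1:H1→d2:-→d3:-→d4:-→d5:-→d6:- -> H1
  add 131.128.0.0/11 -> H2 at depth 11
  lookup 131.128.249.155: bits 10000011100 walk d0:-→d1:H1→d2:-→d3:-→d4:-→d5:-→d6:-→d7:-→d8:-→d9:-→d10:-→d11:H2 -> H2

== LOOKUPS ==
["H2","H1","H2"]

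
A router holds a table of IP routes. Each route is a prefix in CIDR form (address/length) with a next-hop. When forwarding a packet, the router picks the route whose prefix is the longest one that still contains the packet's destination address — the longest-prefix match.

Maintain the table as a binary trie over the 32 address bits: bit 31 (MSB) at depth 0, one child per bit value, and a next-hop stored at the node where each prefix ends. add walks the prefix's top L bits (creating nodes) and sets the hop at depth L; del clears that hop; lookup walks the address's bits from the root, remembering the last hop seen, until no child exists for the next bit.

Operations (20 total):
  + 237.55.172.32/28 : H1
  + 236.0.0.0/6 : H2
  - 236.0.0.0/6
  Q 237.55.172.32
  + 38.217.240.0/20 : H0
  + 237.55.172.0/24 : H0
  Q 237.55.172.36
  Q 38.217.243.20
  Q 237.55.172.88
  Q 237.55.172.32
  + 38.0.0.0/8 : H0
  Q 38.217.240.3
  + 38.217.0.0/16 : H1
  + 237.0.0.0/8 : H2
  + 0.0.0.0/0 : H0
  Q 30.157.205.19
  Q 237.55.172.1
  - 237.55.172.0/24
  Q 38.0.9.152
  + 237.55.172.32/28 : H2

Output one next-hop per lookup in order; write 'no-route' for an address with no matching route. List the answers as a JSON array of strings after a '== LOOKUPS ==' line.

Process each operation:
  + 237.55.172.32/28 (H1) depth=28
  + 236.0.0.0/6 (H2) depth=6
  del 236.0.0.0/6 (clear depth 6)
  ? 237.55.172.32  path d0:-→d1:-→d2:-→d3:-→d4:-→d5:-→d6:-→d7:-→d8:-→d9:-→d10:-→d11:-→d12:-→d13:-→d14:-→d15:-→d16:-→d17:-→d18:-→d19:-→d20:-→d21:-→d22:-→d23:-→d24:-→d25:-→d26:-→d27:-→d28:H1  best=H1
  + 38.217.240.0/20 (H0) depth=20
  + 237.55.172.0/24 (H0) depth=24
  ? 237.55.172.36  path d0:-→d1:-→d2:-→d3:-→d4:-→d5:-→d6:-→d7:-→d8:-→d9:-→d10:-→d11:-→d12:-→d13:-→d14:-→d15:-→d16:-→d17:-→d18:-→d19:-→d20:-→d21:-→d22:-→d23:-→d24:H0→d25:-→d26:-→d27:-→d28:H1  best=H1
  ? 38.217.243.20  path d0:-→d1:-→d2:-→d3:-→d4:-→d5:-→d6:-→d7:-→d8:-→d9:-→d10:-→d11:-→d12:-→d13:-→d14:-→d15:-→d16:-→d17:-→d18:-→d19:-→d20:H0  best=H0
  ? 237.55.172.88  path d0:-→d1:-→d2:-→d3:-→d4:-→d5:-→d6:-→d7:-→d8:-→d9:-→d10:-→d11:-→d12:-→d13:-→d14:-→d15:-→d16:-→d17:-→d18:-→d19:-→d20:-→d21:-→d22:-→d23:-→d24:H0→d25:-  best=H0
  ? 237.55.172.32  path d0:-→d1:-→d2:-→d3:-→d4:-→d5:-→d6:-→d7:-→d8:-→d9:-→d10:-→d11:-→d12:-→d13:-→d14:-→d15:-→d16:-→d17:-→d18:-→d19:-→d20:-→d21:-→d22:-→d23:-→d24:H0→d25:-→d26:-→d27:-→d28:H1  best=H1
  + 38.0.0.0/8 (H0) depth=8
  ? 38.217.240.3  path d0:-→d1:-→d2:-→d3:-→d4:-→d5:-→d6:-→d7:-→d8:H0→d9:-→d10:-→d11:-→d12:-→d13:-→d14:-→d15:-→d16:-→d17:-→d18:-→d19:-→d20:H0  best=H0
  + 38.217.0.0/16 (H1) depth=16
  + 237.0.0.0/8 (H2) depth=8
  + 0.0.0.0/0 (H0) depth=0
  ? 30.157.205.19  path d0:H0→d1:-→d2:-  best=H0
  ? 237.55.172.1  path d0:H0→d1:-→d2:-→d3:-→d4:-→d5:-→d6:-→d7:-→d8:H2→d9:-→d10:-→d11:-→d12:-→d13:-→d14:-→d15:-→d16:-→d17:-→d18:-→d19:-→d20:-→d21:-→d22:-→d23:-→d24:H0→d25:-→d26:-  best=H0
  del 237.55.172.0/24 (clear depth 24)
  ? 38.0.9.152  path d0:H0→d1:-→d2:-→d3:-→d4:-→d5:-→d6:-→d7:-→d8:H0  best=H0
  + 237.55.172.32/28 (H2) depth=28

== LOOKUPS ==
["H1","H1","H0","H0","H1","H0","H0","H0","H0"]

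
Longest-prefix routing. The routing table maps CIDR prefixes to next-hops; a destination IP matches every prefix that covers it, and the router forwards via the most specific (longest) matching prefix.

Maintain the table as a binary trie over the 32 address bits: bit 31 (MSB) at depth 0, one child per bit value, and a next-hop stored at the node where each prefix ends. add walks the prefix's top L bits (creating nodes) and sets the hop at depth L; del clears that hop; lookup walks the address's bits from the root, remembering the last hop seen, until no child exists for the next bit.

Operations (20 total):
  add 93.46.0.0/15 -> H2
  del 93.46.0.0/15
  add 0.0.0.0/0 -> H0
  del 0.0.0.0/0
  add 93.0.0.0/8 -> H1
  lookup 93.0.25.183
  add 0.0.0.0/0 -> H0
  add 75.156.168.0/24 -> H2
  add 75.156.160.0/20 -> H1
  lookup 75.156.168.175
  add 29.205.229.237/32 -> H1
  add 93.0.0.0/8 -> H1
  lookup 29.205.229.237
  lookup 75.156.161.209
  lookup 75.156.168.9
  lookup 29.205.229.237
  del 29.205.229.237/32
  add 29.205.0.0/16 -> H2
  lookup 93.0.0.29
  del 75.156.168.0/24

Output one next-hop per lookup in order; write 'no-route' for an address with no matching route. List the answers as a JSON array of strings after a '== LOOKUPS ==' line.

Apply in order:
  add 93.46.0.0/15 -> H2 at depth 15
  - 93.46.0.0/15 clear@15
  add 0.0.0.0/0 -> H0 at depth 0
  - 0.0.0.0/0 clear@0
  add 93.0.0.0/8 -> H1 at depth 8
  lookup 93.0.25.183: bits 0101110100 walk d0:-→d1:-→d2:-→d3:-→d4:-→d5:-→d6:-→d7:-→d8:H1→d9:-→d10:- -> H1
  add 0.0.0.0/0 -> H0 at depth 0
  add 75.156.168.0/24 -> H2 at depth 24
  add 75.156.160.0/20 -> H1 at depth 20
  lookup 75.156.168.175: bits 010010111001110010101000 walk d0:H0→d1:-→d2:-→d3:-→d4:-→d5:-→d6:-→d7:-→d8:-→d9:-→d10:-→d11:-→d12:-→d13:-→d14:-→d15:-→d16:-→d17:-→d18:-→d19:-→d20:H1→d21:-→d22:-→d23:-→d24:H2 -> H2
  add 29.205.229.237/32 -> H1 at depth 32
  add 93.0.0.0/8 -> H1 at depth 8
  lookup 29.205.229.237: bits 00011101110011011110010111101101 walk d0:H0→d1:-→d2:-→d3:-→d4:-→d5:-→d6:-→d7:-→d8:-→d9:-→d10:-→d11:-→d12:-→d13:-→d14:-→d15:-→d16:-→d17:-→d18:-→d19:-→d20:-→d21:-→d22:-→d23:-→d24:-→d25:-→d26:-→d27:-→d28:-→d29:-→d30:-→d31:-→d32:H1 -> H1
  lookup 75.156.161.209: bits 01001011100111001010 walk d0:H0→d1:-→d2:-→d3:-→d4:-→d5:-→d6:-→d7:-→d8:-→d9:-→d10:-→d11:-→d12:-→d13:-→d14:-→d15:-→d16:-→d17:-→d18:-→d19:-→d20:H1 -> H1
  lookup 75.156.168.9: bits 010010111001110010101000 walk d0:H0→d1:-→d2:-→d3:-→d4:-→d5:-→d6:-→d7:-→d8:-→d9:-→d10:-→d11:-→d12:-→d13:-→d14:-→d15:-→d16:-→d17:-→d18:-→d19:-→d20:H1→d21:-→d22:-→d23:-→d24:H2 -> H2
  lookup 29.205.229.237: bits 00011101110011011110010111101101 walk d0:H0→d1:-→d2:-→d3:-→d4:-→d5:-→d6:-→d7:-→d8:-→d9:-→d10:-→d11:-→d12:-→d13:-→d14:-→d15:-→d16:-→d17:-→d18:-→d19:-→d20:-→d21:-→d22:-→d23:-→d24:-→d25:-→d26:-→d27:-→d28:-→d29:-→d30:-→d31:-→d32:H1 -> H1
  - 29.205.229.237/32 clear@32
  add 29.205.0.0/16 -> H2 at depth 16
  lookup 93.0.0.29: bits 0101110100 walk d0:H0→d1:-→d2:-→d3:-→d4:-→d5:-→d6:-→d7:-→d8:H1→d9:-→d10:- -> H1
  - 75.156.168.0/24 clear@24

== LOOKUPS ==
["H1","H2","H1","H1","H2","H1","H1"]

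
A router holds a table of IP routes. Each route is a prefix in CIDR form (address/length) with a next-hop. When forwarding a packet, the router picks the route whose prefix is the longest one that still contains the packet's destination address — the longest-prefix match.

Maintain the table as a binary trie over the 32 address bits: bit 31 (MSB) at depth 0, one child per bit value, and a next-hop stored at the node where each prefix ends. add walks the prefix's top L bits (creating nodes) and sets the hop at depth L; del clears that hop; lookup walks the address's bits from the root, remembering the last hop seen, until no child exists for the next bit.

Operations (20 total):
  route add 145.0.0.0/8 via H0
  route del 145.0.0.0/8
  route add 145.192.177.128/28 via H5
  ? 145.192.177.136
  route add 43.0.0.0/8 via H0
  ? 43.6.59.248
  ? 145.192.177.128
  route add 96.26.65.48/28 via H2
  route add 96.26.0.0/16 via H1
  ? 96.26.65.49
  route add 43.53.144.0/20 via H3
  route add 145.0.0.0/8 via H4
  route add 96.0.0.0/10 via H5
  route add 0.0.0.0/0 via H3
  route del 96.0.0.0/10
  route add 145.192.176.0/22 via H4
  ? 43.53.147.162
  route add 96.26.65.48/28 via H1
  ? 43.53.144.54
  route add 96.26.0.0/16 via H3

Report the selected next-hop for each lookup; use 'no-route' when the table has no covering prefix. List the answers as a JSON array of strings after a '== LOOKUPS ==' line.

Process each operation:
  add 145.0.0.0/8 -> H0 at depth 8
  del 145.0.0.0/8 (clear depth 8)
  add 145.192.177.128/28 -> H5 at depth 28
  ? 145.192.177.136  path d0:-→d1:-→d2:-→d3:-→d4:-→d5:-→d6:-→d7:-→d8:-→d9:-→d10:-→d11:-→d12:-→d13:-→d14:-→d15:-→d16:-→d17:-→d18:-→d19:-→d20:-→d21:-→d22:-→d23:-→d24:-→d25:-→d26:-→d27:-→d28:H5  best=H5
  add 43.0.0.0/8 -> H0 at depth 8
  ? 43.6.59.248  path d0:-→d1:-→d2:-→d3:-→d4:-→d5:-→d6:-→d7:-→d8:H0  best=H0
  ? 145.192.177.128  path d0:-→d1:-→d2:-→d3:-→d4:-→d5:-→d6:-→d7:-→d8:-→d9:-→d10:-→d11:-→d12:-→d13:-→d14:-→d15:-→d16:-→d17:-→d18:-→d19:-→d20:-→d21:-→d22:-→d23:-→d24:-→d25:-→d26:-→d27:-→d28:H5  best=H5
  add 96.26.65.48/28 -> H2 at depth 28
  add 96.26.0.0/16 -> H1 at depth 16
  ? 96.26.65.49  path d0:-→d1:-→d2:-→d3:-→d4:-→d5:-→d6:-→d7:-→d8:-→d9:-→d10:-→d11:-→d12:-→d13:-→d14:-→d15:-→d16:H1→d17:-→d18:-→d19:-→d20:-→d21:-→d22:-→d23:-→d24:-→d25:-→d26:-→d27:-→d28:H2  best=H2
  add 43.53.144.0/20 -> H3 at depth 20
  add 145.0.0.0/8 -> H4 at depth 8
  add 96.0.0.0/10 -> H5 at depth 10
  add 0.0.0.0/0 -> H3 at depth 0
  del 96.0.0.0/10 (clear depth 10)
  add 145.192.176.0/22 -> H4 at depth 22
  ? 43.53.147.162  path d0:H3→d1:-→d2:-→d3:-→d4:-→d5:-→d6:-→d7:-→d8:H0→d9:-→d10:-→d11:-→d12:-→d13:-→d14:-→d15:-→d16:-→d17:-→d18:-→d19:-→d20:H3  best=H3
  add 96.26.65.48/28 -> H1 at depth 28
  ? 43.53.144.54  path d0:H3→d1:-→d2:-→d3:-→d4:-→d5:-→d6:-→d7:-→d8:H0→d9:-→d10:-→d11:-→d12:-→d13:-→d14:-→d15:-→d16:-→d17:-→d18:-→d19:-→d20:H3  best=H3
  add 96.26.0.0/16 -> H3 at depth 16

== LOOKUPS ==
["H5","H0","H5","H2","H3","H3"]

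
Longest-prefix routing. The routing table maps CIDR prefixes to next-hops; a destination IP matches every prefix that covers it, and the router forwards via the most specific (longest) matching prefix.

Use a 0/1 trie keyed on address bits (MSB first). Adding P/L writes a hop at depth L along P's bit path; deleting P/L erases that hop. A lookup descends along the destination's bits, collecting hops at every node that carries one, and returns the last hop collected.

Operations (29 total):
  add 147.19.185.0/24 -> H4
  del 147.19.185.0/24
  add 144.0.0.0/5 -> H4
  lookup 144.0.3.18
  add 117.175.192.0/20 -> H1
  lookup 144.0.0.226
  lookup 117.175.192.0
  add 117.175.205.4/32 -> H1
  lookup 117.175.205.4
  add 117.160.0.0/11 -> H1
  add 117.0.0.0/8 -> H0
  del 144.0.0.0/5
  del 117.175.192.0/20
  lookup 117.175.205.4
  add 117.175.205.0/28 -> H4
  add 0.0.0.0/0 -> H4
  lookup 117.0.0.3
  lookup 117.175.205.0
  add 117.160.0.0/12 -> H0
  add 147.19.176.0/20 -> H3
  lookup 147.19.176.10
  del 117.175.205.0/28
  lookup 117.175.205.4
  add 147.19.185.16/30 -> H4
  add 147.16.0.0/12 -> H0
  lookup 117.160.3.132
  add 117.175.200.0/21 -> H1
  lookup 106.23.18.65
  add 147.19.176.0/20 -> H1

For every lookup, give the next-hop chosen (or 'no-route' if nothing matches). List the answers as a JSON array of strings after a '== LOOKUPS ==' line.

Process each operation:
  add 147.19.185.0/24 -> H4 at depth 24
  del 147.19.185.0/24 (clear depth 24)
  add 144.0.0.0/5 -> H4 at depth 5
  Q 144.0.3.18: descend 100100 ; hops seen [H4] ; pick H4
  add 117.175.192.0/20 -> H1 at depth 20
  Q 144.0.0.226: descend 100100 ; hops seen [H4] ; pick H4
  Q 117.175.192.0: descend 01110101101011111100 ; hops seen [H1] ; pick H1
  add 117.175.205.4/32 -> H1 at depth 32
  Q 117.175.205.4: descend 01110101101011111100110100000100 ; hops seen [H1,H1] ; pick H1
  add 117.160.0.0/11 -> H1 at depth 11
  add 117.0.0.0/8 -> H0 at depth 8
  del 144.0.0.0/5 (clear depth 5)
  del 117.175.192.0/20 (clear depth 20)
  Q 117.175.205.4: descend 01110101101011111100110100000100 ; hops seen [H0,H1,H1] ; pick H1
  add 117.175.205.0/28 -> H4 at depth 28
  add 0.0.0.0/0 -> H4 at depth 0
  Q 117.0.0.3: descend 01110101 ; hops seen [H4,H0] ; pick H0
  Q 117.175.205.0: descend 01110101101011111100110100000 ; hops seen [H4,H0,H1,H4] ; pick H4
  add 117.160.0.0/12 -> H0 at depth 12
  add 147.19.176.0/20 -> H3 at depth 20
  Q 147.19.176.10: descend 10010011000100111011 ; hops seen [H4,H3] ; pick H3
  del 117.175.205.0/28 (clear depth 28)
  Q 117.175.205.4: descend 01110101101011111100110100000100 ; hops seen [H4,H0,H1,H0,H1] ; pick H1
  add 147.19.185.16/30 -> H4 at depth 30
  add 147.16.0.0/12 -> H0 at depth 12
  Q 117.160.3.132: descend 011101011010 ; hops seen [H4,H0,H1,H0] ; pick H0
  add 117.175.200.0/21 -> H1 at depth 21
  Q 106.23.18.65: descend 011 ; hops seen [H4] ; pick H4
  add 147.19.176.0/20 -> H1 at depth 20

== LOOKUPS ==
["H4","H4","H1","H1","H1","H0","H4","H3","H1","H0","H4"]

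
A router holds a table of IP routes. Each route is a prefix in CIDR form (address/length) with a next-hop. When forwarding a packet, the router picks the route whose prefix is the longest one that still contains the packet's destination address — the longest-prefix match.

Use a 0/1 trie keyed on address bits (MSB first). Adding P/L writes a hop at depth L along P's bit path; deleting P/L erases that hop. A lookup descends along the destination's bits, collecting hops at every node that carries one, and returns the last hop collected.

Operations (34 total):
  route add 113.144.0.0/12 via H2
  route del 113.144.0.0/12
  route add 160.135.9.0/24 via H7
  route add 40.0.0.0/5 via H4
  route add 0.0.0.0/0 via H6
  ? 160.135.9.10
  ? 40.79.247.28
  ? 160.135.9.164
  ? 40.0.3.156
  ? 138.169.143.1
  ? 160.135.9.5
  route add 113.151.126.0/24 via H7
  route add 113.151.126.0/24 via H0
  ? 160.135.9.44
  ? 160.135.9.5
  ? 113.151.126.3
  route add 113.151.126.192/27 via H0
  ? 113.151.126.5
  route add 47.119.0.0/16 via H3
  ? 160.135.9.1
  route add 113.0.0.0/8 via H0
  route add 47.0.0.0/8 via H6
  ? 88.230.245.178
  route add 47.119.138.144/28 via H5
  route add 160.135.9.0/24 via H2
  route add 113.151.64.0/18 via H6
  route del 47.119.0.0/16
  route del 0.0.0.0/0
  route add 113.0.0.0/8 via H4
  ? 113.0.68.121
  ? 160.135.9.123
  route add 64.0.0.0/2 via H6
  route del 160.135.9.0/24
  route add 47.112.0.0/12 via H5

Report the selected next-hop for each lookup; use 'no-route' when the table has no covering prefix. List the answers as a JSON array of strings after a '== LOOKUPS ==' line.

Process each operation:
  + 113.144.0.0/12 (H2) depth=12
  - 113.144.0.0/12 clear@12
  + 160.135.9.0/24 (H7) depth=24
  + 40.0.0.0/5 (H4) depth=5
  + 0.0.0.0/0 (H6) depth=0
  Q 160.135.9.10: descend 101000001000011100001001 ; hops seen [H6,H7] ; pick H7
  Q 40.79.247.28: descend 00101 ; hops seen [H6,H4] ; pick H4
  Q 160.135.9.164: descend 101000001000011100001001 ; hops seen [H6,H7] ; pick H7
  Q 40.0.3.156: descend 00101 ; hops seen [H6,H4] ; pick H4
  Q 138.169.143.1: descend 10 ; hops seen [H6] ; pick H6
  Q 160.135.9.5: descend 101000001000011100001001 ; hops seen [H6,H7] ; pick H7
  + 113.151.126.0/24 (H7) depth=24
  + 113.151.126.0/24 (H0) depth=24
  Q 160.135.9.44: descend 101000001000011100001001 ; hops seen [H6,H7] ; pick H7
  Q 160.135.9.5: descend 101000001000011100001001 ; hops seen [H6,H7] ; pick H7
  Q 113.151.126.3: descend 011100011001011101111110 ; hops seen [H6,H0] ; pick H0
  + 113.151.126.192/27 (H0) depth=27
  Q 113.151.126.5: descend 011100011001011101111110 ; hops seen [H6,H0] ; pick H0
  + 47.119.0.0/16 (H3) depth=16
  Q 160.135.9.1: descend 101000001000011100001001 ; hops seen [H6,H7] ; pick H7
  + 113.0.0.0/8 (H0) depth=8
  + 47.0.0.0/8 (H6) depth=8
  Q 88.230.245.178: descend 01 ; hops seen [H6] ; pick H6
  + 47.119.138.144/28 (H5) depth=28
  + 160.135.9.0/24 (H2) depth=24
  + 113.151.64.0/18 (H6) depth=18
  - 47.119.0.0/16 clear@16
  - 0.0.0.0/0 clear@0
  + 113.0.0.0/8 (H4) depth=8
  Q 113.0.68.121: descend 01110001 ; hops seen [H4] ; pick H4
  Q 160.135.9.123: descend 101000001000011100001001 ; hops seen [H2] ; pick H2
  + 64.0.0.0/2 (H6) depth=2
  - 160.135.9.0/24 clear@24
  + 47.112.0.0/12 (H5) depth=12

== LOOKUPS ==
["H7","H4","H7","H4","H6","H7","H7","H7","H0","H0","H7","H6","H4","H2"]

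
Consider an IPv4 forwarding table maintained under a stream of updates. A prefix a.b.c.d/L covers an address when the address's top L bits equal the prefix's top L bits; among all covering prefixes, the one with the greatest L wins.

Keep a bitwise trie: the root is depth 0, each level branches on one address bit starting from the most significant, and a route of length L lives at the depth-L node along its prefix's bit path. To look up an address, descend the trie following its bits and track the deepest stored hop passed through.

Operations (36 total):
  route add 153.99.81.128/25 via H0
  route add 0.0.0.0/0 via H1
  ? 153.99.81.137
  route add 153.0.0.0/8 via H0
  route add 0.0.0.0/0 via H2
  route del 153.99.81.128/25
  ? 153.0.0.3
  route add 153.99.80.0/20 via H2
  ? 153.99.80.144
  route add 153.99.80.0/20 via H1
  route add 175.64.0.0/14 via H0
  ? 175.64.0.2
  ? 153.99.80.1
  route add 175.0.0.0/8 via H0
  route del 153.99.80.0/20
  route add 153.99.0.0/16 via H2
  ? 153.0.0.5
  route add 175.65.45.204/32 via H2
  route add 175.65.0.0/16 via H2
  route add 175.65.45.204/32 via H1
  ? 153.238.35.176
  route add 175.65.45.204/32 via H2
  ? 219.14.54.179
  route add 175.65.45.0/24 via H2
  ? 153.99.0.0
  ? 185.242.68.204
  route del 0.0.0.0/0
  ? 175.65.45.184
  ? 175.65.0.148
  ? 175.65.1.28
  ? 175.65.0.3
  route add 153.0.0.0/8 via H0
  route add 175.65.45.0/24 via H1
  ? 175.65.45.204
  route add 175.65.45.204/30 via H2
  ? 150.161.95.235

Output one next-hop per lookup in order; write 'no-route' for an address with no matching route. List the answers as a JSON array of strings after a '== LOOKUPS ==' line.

Apply in order:
  + 153.99.81.128/25 (H0) depth=25
  + 0.0.0.0/0 (H1) depth=0
  lookup 153.99.81.137: bits 1001100101100011010100011 walk d0:H1→d1:-→d2:-→d3:-→d4:-→d5:-→d6:-→d7:-→d8:-→d9:-→d10:-→d11:-→d12:-→d13:-→d14:-→d15:-→d16:-→d17:-→d18:-→d19:-→d20:-→d21:-→d22:-→d23:-→d24:-→d25:H0 -> H0
  + 153.0.0.0/8 (H0) depth=8
  + 0.0.0.0/0 (H2) depth=0
  - 153.99.81.128/25 clear@25
  lookup 153.0.0.3: bits 100110010 walk d0:H2→d1:-→d2:-→d3:-→d4:-→d5:-→d6:-→d7:-→d8:H0→d9:- -> H0
  + 153.99.80.0/20 (H2) depth=20
  lookup 153.99.80.144: bits 10011001011000110101000 walk d0:H2→d1:-→d2:-→d3:-→d4:-→d5:-→d6:-→d7:-→d8:H0→d9:-→d10:-→d11:-→d12:-→d13:-→d14:-→d15:-→d16:-→d17:-→d18:-→d19:-→d20:H2→d21:-→d22:-→d23:- -> H2
  + 153.99.80.0/20 (H1) depth=20
  + 175.64.0.0/14 (H0) depth=14
  lookup 175.64.0.2: bits 10101111010000 walk d0:H2→d1:-→d2:-→d3:-→d4:-→d5:-→d6:-→d7:-→d8:-→d9:-→d10:-→d11:-→d12:-→d13:-→d14:H0 -> H0
  lookup 153.99.80.1: bits 10011001011000110101000 walk d0:H2→d1:-→d2:-→d3:-→d4:-→d5:-→d6:-→d7:-→d8:H0→d9:-→d10:-→d11:-→d12:-→d13:-→d14:-→d15:-→d16:-→d17:-→d18:-→d19:-→d20:H1→d21:-→d22:-→d23:- -> H1
  + 175.0.0.0/8 (H0) depth=8
  - 153.99.80.0/20 clear@20
  + 153.99.0.0/16 (H2) depth=16
  lookup 153.0.0.5: bits 100110010 walk d0:H2→d1:-→d2:-→d3:-→d4:-→d5:-→d6:-→d7:-→d8:H0→d9:- -> H0
  + 175.65.45.204/32 (H2) depth=32
  + 175.65.0.0/16 (H2) depth=16
  + 175.65.45.204/32 (H1) depth=32
  lookup 153.238.35.176: bits 10011001 walk d0:H2→d1:-→d2:-→d3:-→d4:-→d5:-→d6:-→d7:-→d8:H0 -> H0
  + 175.65.45.204/32 (H2) depth=32
  lookup 219.14.54.179: bits 1 walk d0:H2→d1:- -> H2
  + 175.65.45.0/24 (H2) depth=24
  lookup 153.99.0.0: bits 10011001011000110 walk d0:H2→d1:-→d2:-→d3:-→d4:-→d5:-→d6:-→d7:-→d8:H0→d9:-→d10:-→d11:-→d12:-→d13:-→d14:-→d15:-→d16:H2→d17:- -> H2
  lookup 185.242.68.204: bits 101 walk d0:H2→d1:-→d2:-→d3:- -> H2
  - 0.0.0.0/0 clear@0
  lookup 175.65.45.184: bits 1010111101000001001011011 walk d0:-→d1:-→d2:-→d3:-→d4:-→d5:-→d6:-→d7:-→d8:H0→d9:-→d10:-→d11:-→d12:-→d13:-→d14:H0→d15:-→d16:H2→d17:-→d18:-→d19:-→d20:-→d21:-→d22:-→d23:-→d24:H2→d25:- -> H2
  lookup 175.65.0.148: bits 101011110100000100 walk d0:-→d1:-→d2:-→d3:-→d4:-→d5:-→d6:-→d7:-→d8:H0→d9:-→d10:-→d11:-→d12:-→d13:-→d14:H0→d15:-→d16:H2→d17:-→d18:- -> H2
  lookup 175.65.1.28: bits 101011110100000100 walk d0:-→d1:-→d2:-→d3:-→d4:-→d5:-→d6:-→d7:-→d8:H0→d9:-→d10:-→d11:-→d12:-→d13:-→d14:H0→d15:-→d16:H2→d17:-→d18:- -> H2
  lookup 175.65.0.3: bits 101011110100000100 walk d0:-→d1:-→d2:-→d3:-→d4:-→d5:-→d6:-→d7:-→d8:H0→d9:-→d10:-→d11:-→d12:-→d13:-→d14:H0→d15:-→d16:H2→d17:-→d18:- -> H2
  + 153.0.0.0/8 (H0) depth=8
  + 175.65.45.0/24 (H1) depth=24
  lookup 175.65.45.204: bits 10101111010000010010110111001100 walk d0:-→d1:-→d2:-→d3:-→d4:-→d5:-→d6:-→d7:-→d8:H0→d9:-→d10:-→d11:-→d12:-→d13:-→d14:H0→d15:-→d16:H2→d17:-→d18:-→d19:-→d20:-→d21:-→d22:-→d23:-→d24:H1→d25:-→d26:-→d27:-→d28:-→d29:-→d30:-→d31:-→d32:H2 -> H2
  + 175.65.45.204/30 (H2) depth=30
  lookup 150.161.95.235: bits 1001 walk d0:-→d1:-→d2:-→d3:-→d4:- -> no-route

== LOOKUPS ==
["H0","H0","H2","H0","H1","H0","H0","H2","H2","H2","H2","H2","H2","H2","H2","no-route"]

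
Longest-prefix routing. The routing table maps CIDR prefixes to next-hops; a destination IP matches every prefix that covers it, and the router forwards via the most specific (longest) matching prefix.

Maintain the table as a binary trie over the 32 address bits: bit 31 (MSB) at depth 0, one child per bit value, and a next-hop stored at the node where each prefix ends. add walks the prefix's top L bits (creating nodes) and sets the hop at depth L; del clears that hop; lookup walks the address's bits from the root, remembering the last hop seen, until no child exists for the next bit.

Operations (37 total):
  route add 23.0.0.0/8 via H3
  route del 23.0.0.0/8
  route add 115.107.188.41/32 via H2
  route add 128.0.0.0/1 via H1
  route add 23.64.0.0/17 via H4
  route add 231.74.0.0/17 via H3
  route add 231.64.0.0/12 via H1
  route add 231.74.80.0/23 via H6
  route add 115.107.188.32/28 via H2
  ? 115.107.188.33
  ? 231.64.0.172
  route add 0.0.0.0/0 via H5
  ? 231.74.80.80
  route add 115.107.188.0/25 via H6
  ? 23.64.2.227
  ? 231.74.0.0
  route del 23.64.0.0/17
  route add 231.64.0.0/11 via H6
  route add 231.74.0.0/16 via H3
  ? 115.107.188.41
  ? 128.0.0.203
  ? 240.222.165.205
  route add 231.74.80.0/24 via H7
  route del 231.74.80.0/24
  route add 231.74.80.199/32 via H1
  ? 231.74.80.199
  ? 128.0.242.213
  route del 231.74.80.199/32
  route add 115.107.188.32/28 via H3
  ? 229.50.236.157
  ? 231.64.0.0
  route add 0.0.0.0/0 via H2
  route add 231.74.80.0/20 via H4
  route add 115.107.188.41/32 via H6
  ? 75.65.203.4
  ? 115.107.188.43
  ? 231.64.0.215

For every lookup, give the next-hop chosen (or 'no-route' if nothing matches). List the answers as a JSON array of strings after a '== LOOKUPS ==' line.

Apply in order:
  add 23.0.0.0/8 -> H3 at depth 8
  - 23.0.0.0/8 clear@8
  add 115.107.188.41/32 -> H2 at depth 32
  add 128.0.0.0/1 -> H1 at depth 1
  add 23.64.0.0/17 -> H4 at depth 17
  add 231.74.0.0/17 -> H3 at depth 17
  add 231.64.0.0/12 -> H1 at depth 12
  add 231.74.80.0/23 -> H6 at depth 23
  add 115.107.188.32/28 -> H2 at depth 28
  lookup 115.107.188.33: bits 0111001101101011101111000010 walk d0:-→d1:-→d2:-→d3:-→d4:-→d5:-→d6:-→d7:-→d8:-→d9:-→d10:-→d11:-→d12:-→d13:-→d14:-→d15:-→d16:-→d17:-→d18:-→d19:-→d20:-→d21:-→d22:-→d23:-→d24:-→d25:-→d26:-→d27:-→d28:H2 -> H2
  lookup 231.64.0.172: bits 111001110100 walk d0:-→d1:H1→d2:-→d3:-→d4:-→d5:-→d6:-→d7:-→d8:-→d9:-→d10:-→d11:-→d12:H1 -> H1
  add 0.0.0.0/0 -> H5 at depth 0
  lookup 231.74.80.80: bits 11100111010010100101000 walk d0:H5→d1:H1→d2:-→d3:-→d4:-→d5:-→d6:-→d7:-→d8:-→d9:-→d10:-→d11:-→d12:H1→d13:-→d14:-→d15:-→d16:-→d17:H3→d18:-→d19:-→d20:-→d21:-→d22:-→d23:H6 -> H6
  add 115.107.188.0/25 -> H6 at depth 25
  lookup 23.64.2.227: bits 00010111010000000 walk d0:H5→d1:-→d2:-→d3:-→d4:-→d5:-→d6:-→d7:-→d8:-→d9:-→d10:-→d11:-→d12:-→d13:-→d14:-→d15:-→d16:-→d17:H4 -> H4
  lookup 231.74.0.0: bits 11100111010010100 walk d0:H5→d1:H1→d2:-→d3:-→d4:-→d5:-→d6:-→d7:-→d8:-→d9:-→d10:-→d11:-→d12:H1→d13:-→d14:-→d15:-→d16:-→d17:H3 -> H3
  - 23.64.0.0/17 clear@17
  add 231.64.0.0/11 -> H6 at depth 11
  add 231.74.0.0/16 -> H3 at depth 16
  lookup 115.107.188.41: bits 01110011011010111011110000101001 walk d0:H5→d1:-→d2:-→d3:-→d4:-→d5:-→d6:-→d7:-→d8:-→d9:-→d10:-→d11:-→d12:-→d13:-→d14:-→d15:-→d16:-→d17:-→d18:-→d19:-→d20:-→d21:-→d22:-→d23:-→d24:-→d25:H6→d26:-→d27:-→d28:H2→d29:-→d30:-→d31:-→d32:H2 -> H2
  lookup 128.0.0.203: bits 1 walk d0:H5→d1:H1 -> H1
  lookup 240.222.165.205: bits 111 walk d0:H5→d1:H1→d2:-→d3:- -> H1
  add 231.74.80.0/24 -> H7 at depth 24
  - 231.74.80.0/24 clear@24
  add 231.74.80.199/32 -> H1 at depth 32
  lookup 231.74.80.199: bits 11100111010010100101000011000111 walk d0:H5→d1:H1→d2:-→d3:-→d4:-→d5:-→d6:-→d7:-→d8:-→d9:-→d10:-→d11:H6→d12:H1→d13:-→d14:-→d15:-→d16:H3→d17:H3→d18:-→d19:-→d20:-→d21:-→d22:-→d23:H6→d24:-→d25:-→d26:-→d27:-→d28:-→d29:-→d30:-→d31:-→d32:H1 -> H1
  lookup 128.0.242.213: bits 1 walk d0:H5→d1:H1 -> H1
  - 231.74.80.199/32 clear@32
  add 115.107.188.32/28 -> H3 at depth 28
  lookup 229.50.236.157: bits 111001 walk d0:H5→d1:H1→d2:-→d3:-→d4:-→d5:-→d6:- -> H1
  lookup 231.64.0.0: bits 111001110100 walk d0:H5→d1:H1→d2:-→d3:-→d4:-→d5:-→d6:-→d7:-→d8:-→d9:-→d10:-→d11:H6→d12:H1 -> H1
  add 0.0.0.0/0 -> H2 at depth 0
  add 231.74.80.0/20 -> H4 at depth 20
  add 115.107.188.41/32 -> H6 at depth 32
  lookup 75.65.203.4: bits 01 walk d0:H2→d1:-→d2:- -> H2
  lookup 115.107.188.43: bits 011100110110101110111100001010 walk d0:H2→d1:-→d2:-→d3:-→d4:-→d5:-→d6:-→d7:-→d8:-→d9:-→d10:-→d11:-→d12:-→d13:-→d14:-→d15:-→d16:-→d17:-→d18:-→d19:-→d20:-→d21:-→d22:-→d23:-→d24:-→d25:H6→d26:-→d27:-→d28:H3→d29:-→d30:- -> H3
  lookup 231.64.0.215: bits 111001110100 walk d0:H2→d1:H1→d2:-→d3:-→d4:-→d5:-→d6:-→d7:-→d8:-→d9:-→d10:-→d11:H6→d12:H1 -> H1

== LOOKUPS ==
["H2","H1","H6","H4","H3","H2","H1","H1","H1","H1","H1","H1","H2","H3","H1"]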